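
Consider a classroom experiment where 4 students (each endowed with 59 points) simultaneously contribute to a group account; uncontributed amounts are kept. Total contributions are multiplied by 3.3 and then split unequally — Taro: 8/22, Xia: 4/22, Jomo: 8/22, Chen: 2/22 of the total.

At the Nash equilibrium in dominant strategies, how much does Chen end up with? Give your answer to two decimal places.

Each unit j contributes comes back to j as 3.3 × (j's share), so j prefers to contribute only if that share exceeds 1/3.3 = 0.3030; otherwise keeping the unit dominates.
Taro and Jomo are above the threshold, contributing 59 each; the remaining 2 contribute 0. Total contributed: 118.
Chen keeps 59 and receives 3.3 × 118 × 2/22 = 35.40 from the group account, for a payoff of 94.40.

94.40 points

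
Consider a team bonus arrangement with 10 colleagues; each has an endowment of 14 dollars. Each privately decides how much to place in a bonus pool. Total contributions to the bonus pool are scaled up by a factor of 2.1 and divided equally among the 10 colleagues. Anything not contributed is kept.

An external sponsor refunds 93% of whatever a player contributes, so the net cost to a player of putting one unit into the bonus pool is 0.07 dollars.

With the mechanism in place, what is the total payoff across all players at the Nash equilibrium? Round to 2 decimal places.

With the mechanism, a contributed unit returns (2.1/10) / 0.07 = 3.0000 per unit of net cost to the contributor — now above 1 — so contributing fully is weakly dominant for every player.
So the Nash equilibrium is full contribution by all 10; the group earns 10 × (14 × 0.93 + 2.1 × 14) = 424.20.

424.20 dollars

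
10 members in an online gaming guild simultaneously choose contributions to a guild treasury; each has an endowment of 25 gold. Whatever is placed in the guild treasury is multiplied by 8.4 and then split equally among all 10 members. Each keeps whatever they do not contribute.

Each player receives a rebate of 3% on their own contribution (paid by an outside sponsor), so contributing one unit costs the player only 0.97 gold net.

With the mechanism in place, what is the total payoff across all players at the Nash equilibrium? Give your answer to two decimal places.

250.00 gold

Even with the mechanism, each unit contributed returns only (8.4/10) / 0.97 = 0.8660 per unit of net cost, so contributing nothing is still dominant.
At the Nash equilibrium no one contributes; group total payoff = 10 × 25 = 250.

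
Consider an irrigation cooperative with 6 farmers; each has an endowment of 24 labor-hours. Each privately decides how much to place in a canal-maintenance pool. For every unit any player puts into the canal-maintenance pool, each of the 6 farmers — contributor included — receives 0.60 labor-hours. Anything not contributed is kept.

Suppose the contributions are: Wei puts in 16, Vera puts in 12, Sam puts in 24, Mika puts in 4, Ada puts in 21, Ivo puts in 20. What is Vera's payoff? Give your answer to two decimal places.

70.20 labor-hours

Total contributed: 16 + 12 + 24 + 4 + 21 + 20 = 97.
Each receives 0.60 × 97 = 58.20 from the canal-maintenance pool.
Vera keeps 24 − 12 = 12, so Vera's payoff is 12 + 58.20 = 70.20.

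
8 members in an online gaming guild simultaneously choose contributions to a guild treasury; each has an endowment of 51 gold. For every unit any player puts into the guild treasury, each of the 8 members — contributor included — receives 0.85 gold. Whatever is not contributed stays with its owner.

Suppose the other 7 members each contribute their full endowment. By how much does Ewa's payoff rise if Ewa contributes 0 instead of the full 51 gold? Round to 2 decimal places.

7.65 gold

Switching from a contribution of 51 to 0 lets Ewa keep an extra 51 gold, but lowers the guild treasury by 51, which costs Ewa their own share of that drop: 0.85 × 51 = 43.35.
Net gain = 51 − 43.35 = 7.65. The private return per contributed unit (0.85) is below 1, so free-riding is indeed the best response regardless of what the others do.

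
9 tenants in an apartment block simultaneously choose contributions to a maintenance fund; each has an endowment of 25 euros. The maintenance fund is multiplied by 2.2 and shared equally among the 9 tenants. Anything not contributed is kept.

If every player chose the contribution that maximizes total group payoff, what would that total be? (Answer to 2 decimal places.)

Each contributed unit returns 2.200 to the group as a whole (0.2444 to each of 9 players), which exceeds 1, so the social optimum is full contribution: group total = 2.200 × 225 = 495.00.

495.00 euros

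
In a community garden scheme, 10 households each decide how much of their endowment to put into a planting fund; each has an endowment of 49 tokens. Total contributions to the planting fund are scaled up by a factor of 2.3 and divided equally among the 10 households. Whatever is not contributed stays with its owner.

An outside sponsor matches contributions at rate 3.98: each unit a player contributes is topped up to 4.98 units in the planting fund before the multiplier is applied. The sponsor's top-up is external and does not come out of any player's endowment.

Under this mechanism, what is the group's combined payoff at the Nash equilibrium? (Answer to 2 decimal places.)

5612.46 tokens

Under the mechanism each unit contributed yields 2.3 × 4.98 / 10 = 1.1454 back to its contributor per unit of net cost, which exceeds 1, making full contribution the dominant choice for everyone.
At the Nash equilibrium everyone contributes 49. Group total payoff = 2.3 × 4.98 × 490 = 5612.46.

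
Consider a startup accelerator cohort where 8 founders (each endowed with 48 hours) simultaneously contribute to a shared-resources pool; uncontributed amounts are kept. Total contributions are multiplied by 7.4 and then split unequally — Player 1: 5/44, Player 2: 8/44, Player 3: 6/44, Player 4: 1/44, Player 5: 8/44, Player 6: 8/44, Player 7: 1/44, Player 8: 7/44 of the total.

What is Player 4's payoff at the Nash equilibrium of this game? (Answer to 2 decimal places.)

A player with share s gets back 7.4·s per unit contributed, so full contribution is dominant for anyone with s > 1/7.4 = 0.1351 and zero contribution is dominant for anyone below.
Player 2, Player 3, Player 5, Player 6 and Player 8 clear that bar, contributing 48 each; the remaining 3 contribute 0. Total contributed: 240.
Player 4 keeps 48 and receives 7.4 × 240 × 1/44 = 40.36 from the shared-resources pool, for a payoff of 88.36.

88.36 hours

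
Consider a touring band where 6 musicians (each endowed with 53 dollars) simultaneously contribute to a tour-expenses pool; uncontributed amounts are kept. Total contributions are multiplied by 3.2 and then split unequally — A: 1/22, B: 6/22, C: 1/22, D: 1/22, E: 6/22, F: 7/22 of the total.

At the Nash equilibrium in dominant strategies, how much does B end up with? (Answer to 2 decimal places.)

For player j, contributing a unit is worthwhile iff 3.2 × (j's share) ≥ 1, i.e. iff j's share is at least 0.3125.
The only share above 0.3125 is F's 7/22, contributing 53; the remaining 5 contribute 0. Total contributed: 53.
B keeps 53 and receives 3.2 × 53 × 6/22 = 46.25 from the tour-expenses pool, for a payoff of 99.25.

99.25 dollars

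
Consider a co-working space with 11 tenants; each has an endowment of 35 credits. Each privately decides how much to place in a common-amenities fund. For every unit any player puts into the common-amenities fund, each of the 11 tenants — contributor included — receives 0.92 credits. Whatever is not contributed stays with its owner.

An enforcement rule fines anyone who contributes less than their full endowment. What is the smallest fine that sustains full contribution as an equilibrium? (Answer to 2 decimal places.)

Given the others contribute fully, the best deviation is to contribute 0 (any partial contribution still incurs the fine and gives up units whose private return 0.92 is below 1).
Deviating from 35 to 0 saves 35 credits but forfeits the deviator's share of the drop in the common-amenities fund: 0.92 × 35 = 32.20.
So the deviation gain is 35 − 32.20 = 2.80, and the fine must be at least 2.80 credits to wipe it out.

2.80 credits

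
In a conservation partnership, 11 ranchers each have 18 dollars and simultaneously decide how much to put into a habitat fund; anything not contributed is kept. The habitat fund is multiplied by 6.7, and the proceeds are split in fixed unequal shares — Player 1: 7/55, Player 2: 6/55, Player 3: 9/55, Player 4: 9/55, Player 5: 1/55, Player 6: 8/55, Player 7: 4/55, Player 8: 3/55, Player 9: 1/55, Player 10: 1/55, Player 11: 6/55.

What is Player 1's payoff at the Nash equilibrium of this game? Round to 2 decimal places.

Player j's private return per contributed unit is 6.7 × (j's share). Contributing is weakly dominant for j when that share is at least 1/6.7 = 0.1493, and contributing 0 is dominant otherwise.
Player 3 and Player 4 clear that bar, contributing 18 each; the remaining 9 contribute 0. Total contributed: 36.
Player 1 keeps 18 and receives 6.7 × 36 × 7/55 = 30.70 from the habitat fund, for a payoff of 48.70.

48.70 dollars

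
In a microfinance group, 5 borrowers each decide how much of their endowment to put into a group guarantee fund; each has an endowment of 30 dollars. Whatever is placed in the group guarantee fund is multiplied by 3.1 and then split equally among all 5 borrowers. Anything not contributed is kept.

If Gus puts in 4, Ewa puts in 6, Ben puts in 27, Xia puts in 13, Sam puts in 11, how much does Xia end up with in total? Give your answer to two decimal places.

Total contributed: 4 + 6 + 27 + 13 + 11 = 61.
Each receives 3.1 × 61 / 5 = 37.82 from the group guarantee fund.
Xia keeps 30 − 13 = 17, so Xia's payoff is 17 + 37.82 = 54.82.

54.82 dollars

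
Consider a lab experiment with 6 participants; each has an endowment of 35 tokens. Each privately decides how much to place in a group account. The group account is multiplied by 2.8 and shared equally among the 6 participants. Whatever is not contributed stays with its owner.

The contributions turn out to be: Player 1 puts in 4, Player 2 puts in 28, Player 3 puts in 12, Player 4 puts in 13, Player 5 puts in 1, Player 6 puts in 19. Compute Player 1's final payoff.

66.93 tokens

Total contributed: 4 + 28 + 12 + 13 + 1 + 19 = 77.
Each receives 2.8 × 77 / 6 = 35.93 from the group account.
Player 1 keeps 35 − 4 = 31, so Player 1's payoff is 31 + 35.93 = 66.93.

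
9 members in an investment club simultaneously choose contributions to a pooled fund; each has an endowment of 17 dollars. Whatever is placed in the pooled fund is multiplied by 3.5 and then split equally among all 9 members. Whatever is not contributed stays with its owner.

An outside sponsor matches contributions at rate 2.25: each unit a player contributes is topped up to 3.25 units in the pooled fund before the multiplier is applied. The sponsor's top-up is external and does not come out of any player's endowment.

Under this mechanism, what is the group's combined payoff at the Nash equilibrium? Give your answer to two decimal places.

1740.38 dollars

The effective private return per unit is now 3.5 × 3.25 / 9 = 1.2639 > 1, so every player's dominant strategy flips to full contribution.
So the Nash equilibrium is full contribution by all 9; the group earns 3.5 × 3.25 × 153 = 1740.38.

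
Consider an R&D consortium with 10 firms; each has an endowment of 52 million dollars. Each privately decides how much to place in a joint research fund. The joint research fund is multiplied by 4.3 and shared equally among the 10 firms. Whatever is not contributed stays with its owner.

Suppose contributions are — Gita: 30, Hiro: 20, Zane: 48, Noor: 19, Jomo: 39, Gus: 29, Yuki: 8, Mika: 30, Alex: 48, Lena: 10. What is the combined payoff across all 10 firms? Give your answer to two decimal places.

Total contributed: 30 + 20 + 48 + 19 + 39 + 29 + 8 + 30 + 48 + 10 = 281; total kept: 10 × 52 − 281 = 239.
The joint research fund pays out 4.3 × 281 = 1208.30 in aggregate.
Group total = 239 + 1208.30 = 1447.30.

1447.30 million dollars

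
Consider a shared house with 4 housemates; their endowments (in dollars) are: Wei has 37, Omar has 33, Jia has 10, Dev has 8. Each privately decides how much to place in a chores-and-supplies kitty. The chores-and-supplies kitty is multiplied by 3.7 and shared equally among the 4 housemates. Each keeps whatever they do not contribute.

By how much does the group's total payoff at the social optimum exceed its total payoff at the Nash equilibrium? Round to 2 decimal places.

237.60 dollars

The private return per contributed unit is 3.7/4 = 0.9250 < 1 for every player regardless of endowment, so the Nash equilibrium is zero contribution and the group total is Σ E_j = 37 + 33 + 10 + 8 = 88.
Each contributed unit returns 3.700 to the group, so the social optimum is full contribution by everyone: group total = 3.700 × 88 = 325.60.
Efficiency loss = (3.700 − 1) × 88 = 237.60.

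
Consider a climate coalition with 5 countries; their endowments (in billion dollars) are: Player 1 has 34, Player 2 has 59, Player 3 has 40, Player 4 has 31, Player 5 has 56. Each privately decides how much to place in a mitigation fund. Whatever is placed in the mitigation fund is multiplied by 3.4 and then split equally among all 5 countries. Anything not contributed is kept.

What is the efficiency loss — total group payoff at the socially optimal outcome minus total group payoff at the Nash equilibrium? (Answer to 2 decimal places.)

The private return per contributed unit is 3.4/5 = 0.6800 < 1 for every player regardless of endowment, so the Nash equilibrium is zero contribution and the group total is Σ E_j = 34 + 59 + 40 + 31 + 56 = 220.
Each contributed unit returns 3.400 to the group, so the social optimum is full contribution by everyone: group total = 3.400 × 220 = 748.00.
Efficiency loss = (3.400 − 1) × 220 = 528.00.

528.00 billion dollars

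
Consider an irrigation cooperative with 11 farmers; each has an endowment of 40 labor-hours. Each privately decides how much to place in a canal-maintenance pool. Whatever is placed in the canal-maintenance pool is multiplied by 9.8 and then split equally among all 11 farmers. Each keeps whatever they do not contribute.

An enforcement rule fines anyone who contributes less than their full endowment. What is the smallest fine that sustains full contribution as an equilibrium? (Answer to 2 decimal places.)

Given the others contribute fully, the best deviation is to contribute 0 (any partial contribution still incurs the fine and gives up units whose private return 0.8909 is below 1).
Deviating from 40 to 0 saves 40 labor-hours but forfeits the deviator's share of the drop in the canal-maintenance pool: 9.8/11 × 40 = 35.64.
So the deviation gain is 40 − 35.64 = 4.36, and the fine must be at least 4.36 labor-hours to wipe it out.

4.36 labor-hours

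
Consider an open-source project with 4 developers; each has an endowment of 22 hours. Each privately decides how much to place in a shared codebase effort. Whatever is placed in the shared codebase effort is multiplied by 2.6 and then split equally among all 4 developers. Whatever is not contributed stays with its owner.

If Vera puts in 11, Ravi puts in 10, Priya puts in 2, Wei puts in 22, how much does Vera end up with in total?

Total contributed: 11 + 10 + 2 + 22 = 45.
Each receives 2.6 × 45 / 4 = 29.25 from the shared codebase effort.
Vera keeps 22 − 11 = 11, so Vera's payoff is 11 + 29.25 = 40.25.

40.25 hours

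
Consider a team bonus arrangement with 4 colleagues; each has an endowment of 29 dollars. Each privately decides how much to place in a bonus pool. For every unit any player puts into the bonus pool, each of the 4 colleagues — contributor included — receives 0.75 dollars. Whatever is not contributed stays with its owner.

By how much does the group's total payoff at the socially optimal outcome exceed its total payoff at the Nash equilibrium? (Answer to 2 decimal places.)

The private return per contributed unit is 0.75 < 1, so contributing 0 is dominant for every player. At the Nash equilibrium everyone keeps their 29, and the group total is 4 × 29 = 116.
Each contributed unit returns 3.000 to the group as a whole (0.75 to each of 4 players), which exceeds 1, so the social optimum is full contribution: group total = 3.000 × 116 = 348.00.
Efficiency loss = 348.00 − 116 = 232.00.

232.00 dollars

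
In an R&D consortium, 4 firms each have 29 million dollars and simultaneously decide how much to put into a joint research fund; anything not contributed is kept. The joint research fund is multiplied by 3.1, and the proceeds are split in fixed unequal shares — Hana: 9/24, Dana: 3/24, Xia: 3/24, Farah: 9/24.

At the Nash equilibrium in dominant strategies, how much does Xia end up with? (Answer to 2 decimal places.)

51.48 million dollars

For player j, contributing a unit is worthwhile iff 3.1 × (j's share) ≥ 1, i.e. iff j's share is at least 0.3226.
Hana and Farah clear that bar, contributing 29 each; the remaining 2 contribute 0. Total contributed: 58.
Xia keeps 29 and receives 3.1 × 58 × 3/24 = 22.48 from the joint research fund, for a payoff of 51.48.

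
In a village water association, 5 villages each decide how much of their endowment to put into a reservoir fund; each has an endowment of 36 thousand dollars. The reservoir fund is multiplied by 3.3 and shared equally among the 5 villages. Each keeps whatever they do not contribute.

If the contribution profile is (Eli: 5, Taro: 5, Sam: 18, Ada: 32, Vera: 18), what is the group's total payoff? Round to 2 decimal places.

359.40 thousand dollars

Total contributed: 5 + 5 + 18 + 32 + 18 = 78; total kept: 5 × 36 − 78 = 102.
The reservoir fund pays out 3.3 × 78 = 257.40 in aggregate.
Group total = 102 + 257.40 = 359.40.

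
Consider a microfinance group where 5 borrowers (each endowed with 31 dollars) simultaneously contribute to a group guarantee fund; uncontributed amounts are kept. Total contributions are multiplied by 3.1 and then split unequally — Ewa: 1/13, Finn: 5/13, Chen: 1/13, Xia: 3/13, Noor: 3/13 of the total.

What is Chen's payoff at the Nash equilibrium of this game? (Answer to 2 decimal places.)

For player j, contributing a unit is worthwhile iff 3.1 × (j's share) ≥ 1, i.e. iff j's share is at least 0.3226.
Only Finn (5/13) clears that bar, contributing 31; the remaining 4 contribute 0. Total contributed: 31.
Chen keeps 31 and receives 3.1 × 31 × 1/13 = 7.39 from the group guarantee fund, for a payoff of 38.39.

38.39 dollars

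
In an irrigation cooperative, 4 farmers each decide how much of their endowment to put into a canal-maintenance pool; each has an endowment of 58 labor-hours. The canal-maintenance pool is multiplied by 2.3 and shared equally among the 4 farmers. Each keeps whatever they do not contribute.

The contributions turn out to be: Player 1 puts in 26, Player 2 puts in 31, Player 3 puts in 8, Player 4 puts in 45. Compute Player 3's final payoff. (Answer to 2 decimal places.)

113.25 labor-hours

Total contributed: 26 + 31 + 8 + 45 = 110.
Each receives 2.3 × 110 / 4 = 63.25 from the canal-maintenance pool.
Player 3 keeps 58 − 8 = 50, so Player 3's payoff is 50 + 63.25 = 113.25.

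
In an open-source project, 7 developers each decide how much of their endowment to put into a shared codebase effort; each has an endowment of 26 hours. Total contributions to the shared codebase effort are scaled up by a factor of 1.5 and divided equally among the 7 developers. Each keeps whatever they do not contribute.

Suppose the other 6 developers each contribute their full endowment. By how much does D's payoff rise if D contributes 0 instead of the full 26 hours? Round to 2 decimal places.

20.43 hours

Switching from a contribution of 26 to 0 lets D keep an extra 26 hours, but lowers the shared codebase effort by 26, which costs D their own share of that drop: 1.5/7 × 26 = 5.57.
Net gain = 26 − 5.57 = 20.43. The private return per contributed unit (0.2143) is below 1, so free-riding is indeed the best response regardless of what the others do.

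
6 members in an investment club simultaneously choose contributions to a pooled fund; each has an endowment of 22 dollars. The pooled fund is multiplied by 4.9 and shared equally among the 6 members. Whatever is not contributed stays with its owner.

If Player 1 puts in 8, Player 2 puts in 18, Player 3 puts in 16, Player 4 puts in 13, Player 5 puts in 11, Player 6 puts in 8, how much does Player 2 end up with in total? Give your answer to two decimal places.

Total contributed: 8 + 18 + 16 + 13 + 11 + 8 = 74.
Each receives 4.9 × 74 / 6 = 60.43 from the pooled fund.
Player 2 keeps 22 − 18 = 4, so Player 2's payoff is 4 + 60.43 = 64.43.

64.43 dollars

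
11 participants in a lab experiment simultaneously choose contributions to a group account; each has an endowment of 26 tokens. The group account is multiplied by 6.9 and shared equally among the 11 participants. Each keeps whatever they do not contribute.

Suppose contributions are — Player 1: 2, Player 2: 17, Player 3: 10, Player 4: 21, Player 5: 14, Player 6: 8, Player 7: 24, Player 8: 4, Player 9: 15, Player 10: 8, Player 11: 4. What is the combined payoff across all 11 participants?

Total contributed: 2 + 17 + 10 + 21 + 14 + 8 + 24 + 4 + 15 + 8 + 4 = 127; total kept: 11 × 26 − 127 = 159.
The group account pays out 6.9 × 127 = 876.30 in aggregate.
Group total = 159 + 876.30 = 1035.30.

1035.30 tokens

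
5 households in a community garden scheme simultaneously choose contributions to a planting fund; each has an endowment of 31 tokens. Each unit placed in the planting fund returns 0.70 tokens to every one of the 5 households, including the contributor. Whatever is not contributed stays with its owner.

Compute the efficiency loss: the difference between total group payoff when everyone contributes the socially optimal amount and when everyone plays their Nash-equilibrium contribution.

The private return per contributed unit is 0.70 < 1, so contributing 0 is dominant for every player. At the Nash equilibrium everyone keeps their 31, and the group total is 5 × 31 = 155.
Each contributed unit returns 3.500 to the group as a whole (0.70 to each of 5 players), which exceeds 1, so the social optimum is full contribution: group total = 3.500 × 155 = 542.50.
Efficiency loss = 542.50 − 155 = 387.50.

387.50 tokens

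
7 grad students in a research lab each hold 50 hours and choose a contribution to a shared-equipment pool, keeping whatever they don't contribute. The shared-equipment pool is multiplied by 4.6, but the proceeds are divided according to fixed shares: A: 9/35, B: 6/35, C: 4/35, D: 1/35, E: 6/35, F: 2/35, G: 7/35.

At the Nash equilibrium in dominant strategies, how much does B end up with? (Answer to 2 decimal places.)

Each unit j contributes comes back to j as 4.6 × (j's share), so j prefers to contribute only if that share exceeds 1/4.6 = 0.2174; otherwise keeping the unit dominates.
Only A (9/35) clears that bar, contributing 50; the remaining 6 contribute 0. Total contributed: 50.
B keeps 50 and receives 4.6 × 50 × 6/35 = 39.43 from the shared-equipment pool, for a payoff of 89.43.

89.43 hours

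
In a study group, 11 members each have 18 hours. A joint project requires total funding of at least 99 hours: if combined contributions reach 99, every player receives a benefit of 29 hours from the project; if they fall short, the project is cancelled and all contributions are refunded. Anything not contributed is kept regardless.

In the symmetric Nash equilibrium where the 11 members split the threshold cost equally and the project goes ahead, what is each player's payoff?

38 hours

Equal share of the threshold: 99/11 = 9.
At this profile no one gains by cutting their contribution: any cut drops the total below 99, the project is cancelled, contributions are refunded, and the deviator ends with 18, which is less than 18 − 9 + 29 = 38. Contributing more than 9 just wastes the excess. So contributing exactly 9 is a best response.
Each player's payoff: 18 − 9 + 29 = 38.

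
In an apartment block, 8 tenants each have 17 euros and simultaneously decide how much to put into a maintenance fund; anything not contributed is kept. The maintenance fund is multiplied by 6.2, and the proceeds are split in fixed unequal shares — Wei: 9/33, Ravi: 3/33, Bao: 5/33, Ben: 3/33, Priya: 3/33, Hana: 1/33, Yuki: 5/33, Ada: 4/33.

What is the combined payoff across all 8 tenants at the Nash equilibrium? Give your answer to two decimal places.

224.40 euros

For player j, contributing a unit is worthwhile iff 6.2 × (j's share) ≥ 1, i.e. iff j's share is at least 0.1613.
Wei alone (share 9/33) is above the threshold, contributing 17; the remaining 7 contribute 0. Total contributed: 17.
The maintenance fund pays out 6.2 × 17 = 105.40 in total (split across the unequal shares, but the aggregate is all that matters for the group sum).
The 7 free-riders keep 17 each, adding 119. Group total = 119 + 105.40 = 224.40.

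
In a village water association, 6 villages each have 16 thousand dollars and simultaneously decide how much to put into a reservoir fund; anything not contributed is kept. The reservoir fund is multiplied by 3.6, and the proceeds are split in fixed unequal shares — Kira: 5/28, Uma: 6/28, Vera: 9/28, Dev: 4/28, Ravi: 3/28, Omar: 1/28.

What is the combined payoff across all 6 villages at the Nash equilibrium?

Player j's private return per contributed unit is 3.6 × (j's share). Contributing is weakly dominant for j when that share is at least 1/3.6 = 0.2778, and contributing 0 is dominant otherwise.
The only share above 0.2778 is Vera's 9/28, contributing 16; the remaining 5 contribute 0. Total contributed: 16.
The reservoir fund pays out 3.6 × 16 = 57.60 in total (split across the unequal shares, but the aggregate is all that matters for the group sum).
The 5 free-riders keep 16 each, adding 80. Group total = 80 + 57.60 = 137.60.

137.60 thousand dollars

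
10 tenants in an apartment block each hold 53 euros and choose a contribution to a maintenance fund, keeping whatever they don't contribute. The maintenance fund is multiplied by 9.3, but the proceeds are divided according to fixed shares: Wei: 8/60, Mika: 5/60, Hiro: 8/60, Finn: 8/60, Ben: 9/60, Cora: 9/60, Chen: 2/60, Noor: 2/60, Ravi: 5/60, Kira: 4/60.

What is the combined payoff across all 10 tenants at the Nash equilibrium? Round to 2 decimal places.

A player with share s gets back 9.3·s per unit contributed, so full contribution is dominant for anyone with s > 1/9.3 = 0.1075 and zero contribution is dominant for anyone below.
Wei, Hiro, Finn, Ben and Cora clear that bar, contributing 53 each; the remaining 5 contribute 0. Total contributed: 265.
The maintenance fund pays out 9.3 × 265 = 2464.50 in total (split across the unequal shares, but the aggregate is all that matters for the group sum).
The 5 free-riders keep 53 each, adding 265. Group total = 265 + 2464.50 = 2729.50.

2729.50 euros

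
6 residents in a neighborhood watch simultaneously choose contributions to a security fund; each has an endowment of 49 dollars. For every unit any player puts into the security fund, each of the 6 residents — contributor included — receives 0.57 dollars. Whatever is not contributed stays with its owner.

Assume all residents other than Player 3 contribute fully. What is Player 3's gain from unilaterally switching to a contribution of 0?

Switching from a contribution of 49 to 0 lets Player 3 keep an extra 49 dollars, but lowers the security fund by 49, which costs Player 3 their own share of that drop: 0.57 × 49 = 27.93.
Net gain = 49 − 27.93 = 21.07. The private return per contributed unit (0.57) is below 1, so free-riding is indeed the best response regardless of what the others do.

21.07 dollars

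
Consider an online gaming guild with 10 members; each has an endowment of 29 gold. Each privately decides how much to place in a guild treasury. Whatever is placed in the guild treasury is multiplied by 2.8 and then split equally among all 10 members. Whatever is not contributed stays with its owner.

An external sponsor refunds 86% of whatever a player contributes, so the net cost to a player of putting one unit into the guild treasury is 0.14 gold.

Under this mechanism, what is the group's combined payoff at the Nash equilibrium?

Under the mechanism each unit contributed yields (2.8/10) / 0.14 = 2.0000 back to its contributor per unit of net cost, which exceeds 1, making full contribution the dominant choice for everyone.
So the Nash equilibrium is full contribution by all 10; the group earns 10 × (29 × 0.86 + 2.8 × 29) = 1061.40.

1061.40 gold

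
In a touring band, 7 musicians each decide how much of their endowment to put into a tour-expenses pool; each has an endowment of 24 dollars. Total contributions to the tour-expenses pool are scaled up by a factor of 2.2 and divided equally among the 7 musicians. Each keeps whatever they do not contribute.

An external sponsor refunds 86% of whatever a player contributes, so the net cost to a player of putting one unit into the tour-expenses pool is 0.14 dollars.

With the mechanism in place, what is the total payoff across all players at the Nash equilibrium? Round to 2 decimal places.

514.08 dollars

With the mechanism, a contributed unit returns (2.2/7) / 0.14 = 2.2449 per unit of net cost to the contributor — now above 1 — so contributing fully is weakly dominant for every player.
At the Nash equilibrium everyone contributes 24. Group total payoff = 7 × (24 × 0.86 + 2.2 × 24) = 514.08.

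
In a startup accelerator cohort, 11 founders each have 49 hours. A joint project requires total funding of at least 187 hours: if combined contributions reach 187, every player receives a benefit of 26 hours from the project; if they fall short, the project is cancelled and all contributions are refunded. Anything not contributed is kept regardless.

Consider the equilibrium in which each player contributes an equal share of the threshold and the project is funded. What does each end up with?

Equal share of the threshold: 187/11 = 17.
At this profile no one gains by cutting their contribution: any cut drops the total below 187, the project is cancelled, contributions are refunded, and the deviator ends with 49, which is less than 49 − 17 + 26 = 58. Contributing more than 17 just wastes the excess. So contributing exactly 17 is a best response.
Each player's payoff: 49 − 17 + 26 = 58.

58 hours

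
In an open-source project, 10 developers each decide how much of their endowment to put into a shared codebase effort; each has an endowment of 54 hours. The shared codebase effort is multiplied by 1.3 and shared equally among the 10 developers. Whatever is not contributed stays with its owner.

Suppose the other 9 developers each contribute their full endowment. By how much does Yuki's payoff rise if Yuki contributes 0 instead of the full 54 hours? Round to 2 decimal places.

Switching from a contribution of 54 to 0 lets Yuki keep an extra 54 hours, but lowers the shared codebase effort by 54, which costs Yuki their own share of that drop: 1.3/10 × 54 = 7.02.
Net gain = 54 − 7.02 = 46.98. The private return per contributed unit (0.1300) is below 1, so free-riding is indeed the best response regardless of what the others do.

46.98 hours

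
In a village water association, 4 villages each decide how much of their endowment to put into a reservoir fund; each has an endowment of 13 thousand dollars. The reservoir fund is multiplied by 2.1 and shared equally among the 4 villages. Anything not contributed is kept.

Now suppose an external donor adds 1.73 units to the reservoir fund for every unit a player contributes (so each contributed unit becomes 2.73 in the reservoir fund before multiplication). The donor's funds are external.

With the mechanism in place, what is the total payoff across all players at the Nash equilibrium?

298.12 thousand dollars

The effective private return per unit is now 2.1 × 2.73 / 4 = 1.4333 > 1, so every player's dominant strategy flips to full contribution.
So the Nash equilibrium is full contribution by all 4; the group earns 2.1 × 2.73 × 52 = 298.12.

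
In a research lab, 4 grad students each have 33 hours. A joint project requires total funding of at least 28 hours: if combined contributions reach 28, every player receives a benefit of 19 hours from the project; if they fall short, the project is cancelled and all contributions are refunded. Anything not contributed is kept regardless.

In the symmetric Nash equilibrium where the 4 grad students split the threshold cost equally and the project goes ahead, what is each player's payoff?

Equal share of the threshold: 28/4 = 7.
At this profile no one gains by cutting their contribution: any cut drops the total below 28, the project is cancelled, contributions are refunded, and the deviator ends with 33, which is less than 33 − 7 + 19 = 45. Contributing more than 7 just wastes the excess. So contributing exactly 7 is a best response.
Each player's payoff: 33 − 7 + 19 = 45.

45 hours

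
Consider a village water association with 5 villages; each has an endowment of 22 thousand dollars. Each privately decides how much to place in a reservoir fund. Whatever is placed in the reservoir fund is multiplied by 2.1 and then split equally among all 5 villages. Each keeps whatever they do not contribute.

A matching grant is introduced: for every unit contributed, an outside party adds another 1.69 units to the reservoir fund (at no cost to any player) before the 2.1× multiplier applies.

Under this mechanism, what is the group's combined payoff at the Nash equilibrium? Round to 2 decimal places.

621.39 thousand dollars

The effective private return per unit is now 2.1 × 2.69 / 5 = 1.1298 > 1, so every player's dominant strategy flips to full contribution.
At the Nash equilibrium everyone contributes 22. Group total payoff = 2.1 × 2.69 × 110 = 621.39.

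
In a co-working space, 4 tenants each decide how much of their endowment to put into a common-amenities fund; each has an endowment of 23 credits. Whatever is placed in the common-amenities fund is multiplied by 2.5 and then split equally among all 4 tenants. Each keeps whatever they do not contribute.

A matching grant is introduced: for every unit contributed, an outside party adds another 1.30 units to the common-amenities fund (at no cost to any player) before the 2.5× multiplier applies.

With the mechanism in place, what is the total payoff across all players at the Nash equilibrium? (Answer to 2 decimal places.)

529.00 credits

With the mechanism, a contributed unit returns 2.5 × 2.30 / 4 = 1.4375 per unit of net cost to the contributor — now above 1 — so contributing fully is weakly dominant for every player.
So the Nash equilibrium is full contribution by all 4; the group earns 2.5 × 2.30 × 92 = 529.00.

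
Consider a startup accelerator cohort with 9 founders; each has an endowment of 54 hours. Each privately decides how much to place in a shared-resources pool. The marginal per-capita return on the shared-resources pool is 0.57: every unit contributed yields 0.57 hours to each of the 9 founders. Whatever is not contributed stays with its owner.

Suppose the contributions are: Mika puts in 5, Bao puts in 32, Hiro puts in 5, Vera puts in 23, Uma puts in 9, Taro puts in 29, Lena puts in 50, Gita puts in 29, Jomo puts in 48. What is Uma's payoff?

176.10 hours

Total contributed: 5 + 32 + 5 + 23 + 9 + 29 + 50 + 29 + 48 = 230.
Each receives 0.57 × 230 = 131.10 from the shared-resources pool.
Uma keeps 54 − 9 = 45, so Uma's payoff is 45 + 131.10 = 176.10.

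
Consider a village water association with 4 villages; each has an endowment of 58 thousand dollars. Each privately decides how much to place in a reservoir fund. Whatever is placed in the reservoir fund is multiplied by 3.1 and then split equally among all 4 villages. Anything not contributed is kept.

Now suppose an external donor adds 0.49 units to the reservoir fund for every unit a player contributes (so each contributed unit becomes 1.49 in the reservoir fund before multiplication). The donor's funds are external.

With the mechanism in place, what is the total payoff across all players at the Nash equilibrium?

1071.61 thousand dollars

Under the mechanism each unit contributed yields 3.1 × 1.49 / 4 = 1.1548 back to its contributor per unit of net cost, which exceeds 1, making full contribution the dominant choice for everyone.
At the Nash equilibrium everyone contributes 58. Group total payoff = 3.1 × 1.49 × 232 = 1071.61.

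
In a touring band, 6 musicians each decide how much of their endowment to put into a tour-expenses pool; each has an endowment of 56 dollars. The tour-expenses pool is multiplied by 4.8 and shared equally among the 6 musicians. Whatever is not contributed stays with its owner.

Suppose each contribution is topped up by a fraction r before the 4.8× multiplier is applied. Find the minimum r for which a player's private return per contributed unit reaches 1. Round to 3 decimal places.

With matching at rate r, one contributed unit becomes (1 + r) in the tour-expenses pool and returns 4.8 × (1 + r) / 6 to the contributor.
Setting this equal to 1: 1 + r = 6/4.8 = 1.2500.
So the minimum matching rate is r = 1.2500 − 1 = 0.250.

0.250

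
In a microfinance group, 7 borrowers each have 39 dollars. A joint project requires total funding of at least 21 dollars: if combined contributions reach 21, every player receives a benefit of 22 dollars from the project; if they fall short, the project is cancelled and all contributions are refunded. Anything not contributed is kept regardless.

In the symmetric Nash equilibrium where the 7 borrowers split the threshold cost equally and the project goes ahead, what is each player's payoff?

Equal share of the threshold: 21/7 = 3.
At this profile no one gains by cutting their contribution: any cut drops the total below 21, the project is cancelled, contributions are refunded, and the deviator ends with 39, which is less than 39 − 3 + 22 = 58. Contributing more than 3 just wastes the excess. So contributing exactly 3 is a best response.
Each player's payoff: 39 − 3 + 22 = 58.

58 dollars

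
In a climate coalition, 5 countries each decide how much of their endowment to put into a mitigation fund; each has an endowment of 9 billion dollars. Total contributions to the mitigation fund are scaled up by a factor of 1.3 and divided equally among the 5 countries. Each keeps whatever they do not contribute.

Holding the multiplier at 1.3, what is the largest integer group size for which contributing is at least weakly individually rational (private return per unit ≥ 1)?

1

Private return per unit is 1.3/(group size), which is ≥ 1 whenever the group size is ≤ 1.3.
The largest such integer is 1.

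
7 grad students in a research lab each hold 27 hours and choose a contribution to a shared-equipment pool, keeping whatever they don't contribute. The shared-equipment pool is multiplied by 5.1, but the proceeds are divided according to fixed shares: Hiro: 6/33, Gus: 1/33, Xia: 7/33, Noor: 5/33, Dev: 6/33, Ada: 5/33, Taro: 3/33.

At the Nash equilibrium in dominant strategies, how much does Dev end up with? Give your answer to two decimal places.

Player j's private return per contributed unit is 5.1 × (j's share). Contributing is weakly dominant for j when that share is at least 1/5.1 = 0.1961, and contributing 0 is dominant otherwise.
Only Xia (7/33) clears that bar, contributing 27; the remaining 6 contribute 0. Total contributed: 27.
Dev keeps 27 and receives 5.1 × 27 × 6/33 = 25.04 from the shared-equipment pool, for a payoff of 52.04.

52.04 hours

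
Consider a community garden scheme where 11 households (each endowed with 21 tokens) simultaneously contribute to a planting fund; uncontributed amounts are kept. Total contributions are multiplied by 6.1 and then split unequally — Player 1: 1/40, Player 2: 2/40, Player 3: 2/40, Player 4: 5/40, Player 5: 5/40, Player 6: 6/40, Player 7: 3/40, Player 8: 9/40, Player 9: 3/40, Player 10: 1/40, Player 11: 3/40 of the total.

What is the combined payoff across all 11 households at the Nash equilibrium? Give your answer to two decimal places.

338.10 tokens

Each unit j contributes comes back to j as 6.1 × (j's share), so j prefers to contribute only if that share exceeds 1/6.1 = 0.1639; otherwise keeping the unit dominates.
Only Player 8 (9/40) clears that bar, contributing 21; the remaining 10 contribute 0. Total contributed: 21.
The planting fund pays out 6.1 × 21 = 128.10 in total (split across the unequal shares, but the aggregate is all that matters for the group sum).
The 10 free-riders keep 21 each, adding 210. Group total = 210 + 128.10 = 338.10.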